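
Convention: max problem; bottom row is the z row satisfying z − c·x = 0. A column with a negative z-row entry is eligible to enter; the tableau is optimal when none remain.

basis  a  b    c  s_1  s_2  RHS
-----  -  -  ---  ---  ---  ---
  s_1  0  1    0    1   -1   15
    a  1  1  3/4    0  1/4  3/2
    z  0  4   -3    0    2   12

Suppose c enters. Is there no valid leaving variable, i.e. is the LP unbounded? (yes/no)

Column c has positive entries in row(s) 2, so the ratio test bounds it — not unbounded.

no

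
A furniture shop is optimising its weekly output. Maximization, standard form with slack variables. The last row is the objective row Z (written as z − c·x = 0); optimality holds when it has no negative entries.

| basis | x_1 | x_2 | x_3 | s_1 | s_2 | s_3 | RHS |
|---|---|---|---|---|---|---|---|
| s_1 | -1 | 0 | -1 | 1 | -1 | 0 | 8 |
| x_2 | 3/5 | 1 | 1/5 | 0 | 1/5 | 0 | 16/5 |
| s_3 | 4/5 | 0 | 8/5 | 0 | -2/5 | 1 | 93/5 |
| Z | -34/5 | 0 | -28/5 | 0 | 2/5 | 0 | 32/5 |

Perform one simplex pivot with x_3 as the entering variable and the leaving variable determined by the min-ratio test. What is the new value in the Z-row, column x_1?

Ratio test on column x_3 — row 1: entry -1 ≤ 0; row 2: (16/5)/(1/5) = 16; row 3: (93/5)/(8/5) = 93/8. Minimum is 93/8 at row 3 (s_3 leaves); pivot element 8/5.
Divide row 3 by 8/5; eliminate column x_3 from the other rows.
Z-row update in column x_1: -34/5 − (-28/5)·(1/2) = -4.

-4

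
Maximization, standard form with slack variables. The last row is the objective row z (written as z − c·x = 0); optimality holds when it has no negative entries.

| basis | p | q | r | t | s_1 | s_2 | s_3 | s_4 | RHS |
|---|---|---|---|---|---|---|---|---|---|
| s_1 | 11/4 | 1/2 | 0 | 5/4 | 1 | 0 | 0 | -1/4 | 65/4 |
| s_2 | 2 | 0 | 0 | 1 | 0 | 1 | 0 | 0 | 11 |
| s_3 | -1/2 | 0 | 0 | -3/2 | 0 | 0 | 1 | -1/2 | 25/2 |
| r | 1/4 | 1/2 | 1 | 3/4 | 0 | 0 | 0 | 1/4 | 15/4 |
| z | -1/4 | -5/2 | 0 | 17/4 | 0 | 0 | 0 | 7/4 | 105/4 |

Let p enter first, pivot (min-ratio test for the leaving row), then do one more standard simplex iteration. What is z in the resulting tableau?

Ratio test on column p — row 1: (65/4)/(11/4) = 65/11; row 2: 11/2 = 11/2; row 3: entry -1/2 ≤ 0; row 4: (15/4)/(1/4) = 15. Minimum is 11/2 at row 2 (s_2 leaves); pivot element 2.
Pivot on row 2; the z-row RHS becomes 105/4 − (-1/4)·(11/2) = 221/8.
Next entering variable (most negative z-row entry -5/2): q.
Ratio test on column q — row 1: (9/8)/(1/2) = 9/4; row 2: entry 0 ≤ 0; row 3: entry 0 ≤ 0; row 4: (19/8)/(1/2) = 19/4. Minimum is 9/4 at row 1 (s_1 leaves); pivot element 1/2.
After the second pivot the z-row RHS is 221/8 − (-5/2)·(9/4) = 133/4.

133/4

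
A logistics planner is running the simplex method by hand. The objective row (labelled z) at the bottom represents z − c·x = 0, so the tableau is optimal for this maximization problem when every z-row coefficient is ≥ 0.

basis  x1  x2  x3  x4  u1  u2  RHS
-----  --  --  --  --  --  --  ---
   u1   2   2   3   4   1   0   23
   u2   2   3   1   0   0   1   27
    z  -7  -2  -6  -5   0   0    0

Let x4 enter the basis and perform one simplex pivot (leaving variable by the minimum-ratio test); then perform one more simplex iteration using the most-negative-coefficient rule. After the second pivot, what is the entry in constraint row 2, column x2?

Ratio test on column x4 — row 1: 23/4 = 23/4; row 2: entry 0 ≤ 0. Minimum is 23/4 at row 1 (u1 leaves); pivot element 4.
Divide row 1 by 4; eliminate column x4 from the other rows.
Second iteration: most negative z-row entry is -9/2 in column x1, so x1 enters.
Ratio test on column x1 — row 1: (23/4)/(1/2) = 23/2; row 2: 27/2 = 27/2. Minimum is 23/2 at row 1 (x4 leaves); pivot element 1/2.
Divide row 1 by 1/2; eliminate column x1 from the other rows.
After both pivots, the entry at constraint row 2, column x2 is 1.

1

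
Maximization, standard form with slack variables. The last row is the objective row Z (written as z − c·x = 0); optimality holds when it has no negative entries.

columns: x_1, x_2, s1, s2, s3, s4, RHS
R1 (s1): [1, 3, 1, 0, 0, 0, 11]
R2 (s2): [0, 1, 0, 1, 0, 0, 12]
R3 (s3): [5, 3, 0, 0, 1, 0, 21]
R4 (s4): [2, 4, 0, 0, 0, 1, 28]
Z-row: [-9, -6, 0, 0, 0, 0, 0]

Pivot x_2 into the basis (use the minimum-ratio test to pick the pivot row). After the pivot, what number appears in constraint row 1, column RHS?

11/3

Ratio test on column x_2 — row 1: 11/3 = 11/3; row 2: 12/1 = 12; row 3: 21/3 = 7; row 4: 28/4 = 7. Minimum is 11/3 at row 1 (s1 leaves); pivot element 3.
Divide row 1 by 3; eliminate column x_2 from the other rows.
In the new row 1, the RHS entry is the old entry divided by the pivot: 11/3 = 11/3.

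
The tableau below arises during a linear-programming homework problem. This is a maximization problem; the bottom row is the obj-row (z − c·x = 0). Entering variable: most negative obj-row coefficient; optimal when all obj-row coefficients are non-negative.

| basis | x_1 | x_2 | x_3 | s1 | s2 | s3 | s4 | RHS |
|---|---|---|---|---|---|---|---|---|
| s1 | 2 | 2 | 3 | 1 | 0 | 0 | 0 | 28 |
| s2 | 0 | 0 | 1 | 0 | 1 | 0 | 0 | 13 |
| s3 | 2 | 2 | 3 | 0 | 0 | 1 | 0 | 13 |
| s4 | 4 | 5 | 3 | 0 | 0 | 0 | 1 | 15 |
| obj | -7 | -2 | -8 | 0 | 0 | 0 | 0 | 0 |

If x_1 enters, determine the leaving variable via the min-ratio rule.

s4

Column x_1 entries and ratios — s1: 28/2 = 14; s2: 0 ≤ 0, skip; s3: 13/2 = 13/2; s4: 15/4 = 15/4.
Smallest ratio is 15/4 in the row of s4, so s4 leaves.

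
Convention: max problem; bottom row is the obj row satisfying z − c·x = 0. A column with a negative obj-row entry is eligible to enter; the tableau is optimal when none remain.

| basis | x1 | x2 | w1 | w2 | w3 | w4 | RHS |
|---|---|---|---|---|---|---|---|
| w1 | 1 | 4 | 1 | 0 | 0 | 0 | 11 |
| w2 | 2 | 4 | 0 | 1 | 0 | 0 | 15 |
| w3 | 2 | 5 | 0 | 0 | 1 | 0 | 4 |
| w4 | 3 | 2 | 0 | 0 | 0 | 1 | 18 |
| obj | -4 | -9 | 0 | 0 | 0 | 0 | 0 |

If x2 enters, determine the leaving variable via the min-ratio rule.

w3

Column x2 entries and ratios — w1: 11/4 = 11/4; w2: 15/4 = 15/4; w3: 4/5 = 4/5; w4: 18/2 = 9.
Smallest ratio is 4/5 in the row of w3, so w3 leaves.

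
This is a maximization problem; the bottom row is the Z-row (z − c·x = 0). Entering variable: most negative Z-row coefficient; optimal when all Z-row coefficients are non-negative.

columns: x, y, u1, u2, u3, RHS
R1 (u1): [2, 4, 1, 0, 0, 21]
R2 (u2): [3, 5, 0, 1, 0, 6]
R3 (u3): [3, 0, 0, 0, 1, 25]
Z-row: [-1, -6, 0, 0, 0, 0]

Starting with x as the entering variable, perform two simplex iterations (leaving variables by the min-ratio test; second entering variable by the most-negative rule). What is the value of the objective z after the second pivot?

36/5

Ratio test on column x — row 1: 21/2 = 21/2; row 2: 6/3 = 2; row 3: 25/3 = 25/3. Minimum is 2 at row 2 (u2 leaves); pivot element 3.
Pivot on row 2; the Z-row RHS becomes 0 − (-1)·2 = 2.
Next entering variable (most negative Z-row entry -13/3): y.
Ratio test on column y — row 1: 17/(2/3) = 51/2; row 2: 2/(5/3) = 6/5; row 3: entry -5 ≤ 0. Minimum is 6/5 at row 2 (x leaves); pivot element 5/3.
After the second pivot the Z-row RHS is 2 − (-13/3)·(6/5) = 36/5.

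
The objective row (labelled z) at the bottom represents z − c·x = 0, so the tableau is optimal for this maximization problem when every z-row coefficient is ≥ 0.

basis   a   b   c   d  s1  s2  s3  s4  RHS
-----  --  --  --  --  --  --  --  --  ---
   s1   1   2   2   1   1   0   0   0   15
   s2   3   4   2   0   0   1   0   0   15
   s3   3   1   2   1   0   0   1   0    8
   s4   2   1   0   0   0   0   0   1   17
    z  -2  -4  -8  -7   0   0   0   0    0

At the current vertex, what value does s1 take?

s1 is basic (row 1); its value is the RHS of that row, 15.

15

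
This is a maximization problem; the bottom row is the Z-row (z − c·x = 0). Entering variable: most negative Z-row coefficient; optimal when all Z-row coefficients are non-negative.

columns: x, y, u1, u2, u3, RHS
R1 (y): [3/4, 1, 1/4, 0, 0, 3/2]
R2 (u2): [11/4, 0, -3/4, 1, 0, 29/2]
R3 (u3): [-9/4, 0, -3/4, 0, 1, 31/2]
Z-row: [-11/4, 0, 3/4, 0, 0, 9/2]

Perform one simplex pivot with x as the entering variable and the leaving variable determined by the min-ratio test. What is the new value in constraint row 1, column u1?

1/3

Ratio test on column x — row 1: (3/2)/(3/4) = 2; row 2: (29/2)/(11/4) = 58/11; row 3: entry -9/4 ≤ 0. Minimum is 2 at row 1 (y leaves); pivot element 3/4.
Divide row 1 by 3/4; eliminate column x from the other rows.
In the new row 1, the u1 entry is the old entry divided by the pivot: (1/4)/(3/4) = 1/3.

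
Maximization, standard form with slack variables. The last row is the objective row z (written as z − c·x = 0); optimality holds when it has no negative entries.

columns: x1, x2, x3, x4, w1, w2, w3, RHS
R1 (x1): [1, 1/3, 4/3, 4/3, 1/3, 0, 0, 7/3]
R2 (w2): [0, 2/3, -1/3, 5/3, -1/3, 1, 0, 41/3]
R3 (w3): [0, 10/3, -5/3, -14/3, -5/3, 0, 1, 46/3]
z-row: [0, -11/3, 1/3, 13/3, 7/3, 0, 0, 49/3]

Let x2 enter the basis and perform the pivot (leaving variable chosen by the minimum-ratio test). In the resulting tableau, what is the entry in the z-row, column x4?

Ratio test on column x2 — row 1: (7/3)/(1/3) = 7; row 2: (41/3)/(2/3) = 41/2; row 3: (46/3)/(10/3) = 23/5. Minimum is 23/5 at row 3 (w3 leaves); pivot element 10/3.
Divide row 3 by 10/3; eliminate column x2 from the other rows.
z-row update in column x4: 13/3 − (-11/3)·(-7/5) = -4/5.

-4/5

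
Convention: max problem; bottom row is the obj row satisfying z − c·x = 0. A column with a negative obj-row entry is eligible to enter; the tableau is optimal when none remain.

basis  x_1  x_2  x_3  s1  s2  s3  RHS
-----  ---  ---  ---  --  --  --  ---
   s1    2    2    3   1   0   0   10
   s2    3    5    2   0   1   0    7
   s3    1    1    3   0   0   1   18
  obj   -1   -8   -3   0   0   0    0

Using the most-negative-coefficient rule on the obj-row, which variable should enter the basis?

Negative obj-row entries: x_1: -1, x_2: -8, x_3: -3.
The most negative is -8 in column x_2, so x_2 enters.

x_2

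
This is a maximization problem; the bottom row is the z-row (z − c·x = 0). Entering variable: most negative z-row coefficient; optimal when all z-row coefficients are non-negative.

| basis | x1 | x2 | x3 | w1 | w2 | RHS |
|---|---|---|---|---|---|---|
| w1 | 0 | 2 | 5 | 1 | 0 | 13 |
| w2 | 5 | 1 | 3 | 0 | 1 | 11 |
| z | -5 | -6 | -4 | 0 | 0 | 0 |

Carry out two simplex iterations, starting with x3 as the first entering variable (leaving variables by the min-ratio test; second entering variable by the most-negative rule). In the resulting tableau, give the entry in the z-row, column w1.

Ratio test on column x3 — row 1: 13/5 = 13/5; row 2: 11/3 = 11/3. Minimum is 13/5 at row 1 (w1 leaves); pivot element 5.
Divide row 1 by 5; eliminate column x3 from the other rows.
Second iteration: most negative z-row entry is -5 in column x1, so x1 enters.
Ratio test on column x1 — row 1: entry 0 ≤ 0; row 2: (16/5)/5 = 16/25. Minimum is 16/25 at row 2 (w2 leaves); pivot element 5.
Divide row 2 by 5; eliminate column x1 from the other rows.
After both pivots, the entry at the z-row, column w1 is 1/5.

1/5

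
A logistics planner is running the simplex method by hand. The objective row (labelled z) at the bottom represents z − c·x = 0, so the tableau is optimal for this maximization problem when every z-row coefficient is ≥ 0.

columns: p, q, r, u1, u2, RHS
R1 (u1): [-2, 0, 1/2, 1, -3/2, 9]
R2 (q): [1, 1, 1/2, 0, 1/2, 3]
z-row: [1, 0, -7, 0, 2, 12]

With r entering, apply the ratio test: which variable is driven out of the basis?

Column r entries and ratios — u1: 9/(1/2) = 18; q: 3/(1/2) = 6.
Smallest ratio is 6 in the row of q, so q leaves.

q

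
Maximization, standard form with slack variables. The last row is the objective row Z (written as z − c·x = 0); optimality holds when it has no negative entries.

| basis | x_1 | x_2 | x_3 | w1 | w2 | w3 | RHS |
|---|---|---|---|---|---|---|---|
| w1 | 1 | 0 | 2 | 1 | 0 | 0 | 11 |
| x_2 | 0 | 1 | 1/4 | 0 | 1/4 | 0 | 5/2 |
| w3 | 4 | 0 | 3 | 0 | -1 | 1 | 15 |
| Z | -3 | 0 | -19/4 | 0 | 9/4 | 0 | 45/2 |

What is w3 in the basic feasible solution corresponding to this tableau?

w3 is basic (row 3); its value is the RHS of that row, 15.

15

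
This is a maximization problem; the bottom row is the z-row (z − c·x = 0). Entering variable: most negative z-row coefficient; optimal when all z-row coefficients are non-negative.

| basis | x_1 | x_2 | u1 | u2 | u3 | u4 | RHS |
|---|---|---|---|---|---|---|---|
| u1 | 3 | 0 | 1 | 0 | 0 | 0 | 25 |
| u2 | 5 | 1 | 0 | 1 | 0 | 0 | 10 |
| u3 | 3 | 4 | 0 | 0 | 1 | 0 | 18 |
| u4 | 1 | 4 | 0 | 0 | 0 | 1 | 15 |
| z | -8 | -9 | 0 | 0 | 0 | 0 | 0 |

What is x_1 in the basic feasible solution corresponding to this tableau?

x_1 is not in the basis, so in the current basic feasible solution x_1 = 0.

0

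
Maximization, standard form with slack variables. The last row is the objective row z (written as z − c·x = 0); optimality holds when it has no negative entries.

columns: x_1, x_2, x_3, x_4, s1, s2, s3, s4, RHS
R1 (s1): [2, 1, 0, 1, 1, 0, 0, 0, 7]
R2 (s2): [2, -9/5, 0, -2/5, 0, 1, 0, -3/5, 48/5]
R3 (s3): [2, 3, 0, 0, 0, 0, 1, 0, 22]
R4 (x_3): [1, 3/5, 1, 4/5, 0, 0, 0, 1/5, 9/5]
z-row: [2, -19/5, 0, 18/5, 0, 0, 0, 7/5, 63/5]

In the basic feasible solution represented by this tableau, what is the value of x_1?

0

x_1 is not in the basis, so in the current basic feasible solution x_1 = 0.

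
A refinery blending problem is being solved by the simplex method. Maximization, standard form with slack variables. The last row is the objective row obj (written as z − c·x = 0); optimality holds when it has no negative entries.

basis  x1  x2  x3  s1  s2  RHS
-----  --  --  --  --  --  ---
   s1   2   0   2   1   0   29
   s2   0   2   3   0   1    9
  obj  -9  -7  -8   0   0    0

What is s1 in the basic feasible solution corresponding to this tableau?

s1 is basic (row 1); its value is the RHS of that row, 29.

29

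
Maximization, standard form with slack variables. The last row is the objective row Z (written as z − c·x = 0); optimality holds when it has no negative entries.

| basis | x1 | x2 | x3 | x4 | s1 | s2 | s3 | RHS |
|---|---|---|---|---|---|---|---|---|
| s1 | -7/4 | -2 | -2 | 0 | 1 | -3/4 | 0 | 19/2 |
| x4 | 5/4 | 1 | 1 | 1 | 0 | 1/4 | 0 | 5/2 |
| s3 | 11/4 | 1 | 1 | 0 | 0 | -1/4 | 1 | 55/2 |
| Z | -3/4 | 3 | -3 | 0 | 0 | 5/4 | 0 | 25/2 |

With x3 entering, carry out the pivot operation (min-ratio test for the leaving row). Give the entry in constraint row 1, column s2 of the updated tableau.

-1/4

Ratio test on column x3 — row 1: entry -2 ≤ 0; row 2: (5/2)/1 = 5/2; row 3: (55/2)/1 = 55/2. Minimum is 5/2 at row 2 (x4 leaves); pivot element 1.
Divide row 2 by 1; eliminate column x3 from the other rows.
Row 1 update in column s2: -3/4 − (-2)·(1/4) = -1/4.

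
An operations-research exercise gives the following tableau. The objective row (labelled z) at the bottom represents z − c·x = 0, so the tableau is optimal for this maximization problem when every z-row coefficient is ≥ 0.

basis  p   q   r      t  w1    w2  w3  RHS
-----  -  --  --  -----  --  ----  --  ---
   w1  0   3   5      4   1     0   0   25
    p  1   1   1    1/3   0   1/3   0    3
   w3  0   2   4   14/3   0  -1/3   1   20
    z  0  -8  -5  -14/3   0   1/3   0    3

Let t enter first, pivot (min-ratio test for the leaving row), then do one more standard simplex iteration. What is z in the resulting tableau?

34

Ratio test on column t — row 1: 25/4 = 25/4; row 2: 3/(1/3) = 9; row 3: 20/(14/3) = 30/7. Minimum is 30/7 at row 3 (w3 leaves); pivot element 14/3.
Pivot on row 3; the z-row RHS becomes 3 − (-14/3)·(30/7) = 23.
Next entering variable (most negative z-row entry -6): q.
Ratio test on column q — row 1: (55/7)/(9/7) = 55/9; row 2: (11/7)/(6/7) = 11/6; row 3: (30/7)/(3/7) = 10. Minimum is 11/6 at row 2 (p leaves); pivot element 6/7.
After the second pivot the z-row RHS is 23 − (-6)·(11/6) = 34.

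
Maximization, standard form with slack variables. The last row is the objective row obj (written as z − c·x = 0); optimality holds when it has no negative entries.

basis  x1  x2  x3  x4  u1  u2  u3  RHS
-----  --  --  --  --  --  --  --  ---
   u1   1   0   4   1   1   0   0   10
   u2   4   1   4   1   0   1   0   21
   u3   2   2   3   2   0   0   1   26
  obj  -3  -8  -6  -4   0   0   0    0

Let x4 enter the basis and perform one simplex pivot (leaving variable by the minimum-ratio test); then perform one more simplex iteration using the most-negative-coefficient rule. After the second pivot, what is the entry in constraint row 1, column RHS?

10

Ratio test on column x4 — row 1: 10/1 = 10; row 2: 21/1 = 21; row 3: 26/2 = 13. Minimum is 10 at row 1 (u1 leaves); pivot element 1.
Divide row 1 by 1; eliminate column x4 from the other rows.
Second iteration: most negative obj-row entry is -8 in column x2, so x2 enters.
Ratio test on column x2 — row 1: entry 0 ≤ 0; row 2: 11/1 = 11; row 3: 6/2 = 3. Minimum is 3 at row 3 (u3 leaves); pivot element 2.
Divide row 3 by 2; eliminate column x2 from the other rows.
After both pivots, the entry at constraint row 1, column RHS is 10.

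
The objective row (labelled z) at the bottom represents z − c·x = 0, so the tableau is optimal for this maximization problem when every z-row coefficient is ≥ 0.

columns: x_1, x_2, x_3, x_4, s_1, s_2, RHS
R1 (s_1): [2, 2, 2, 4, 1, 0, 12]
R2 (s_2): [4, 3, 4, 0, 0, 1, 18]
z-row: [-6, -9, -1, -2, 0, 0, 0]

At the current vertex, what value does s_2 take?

s_2 is basic (row 2); its value is the RHS of that row, 18.

18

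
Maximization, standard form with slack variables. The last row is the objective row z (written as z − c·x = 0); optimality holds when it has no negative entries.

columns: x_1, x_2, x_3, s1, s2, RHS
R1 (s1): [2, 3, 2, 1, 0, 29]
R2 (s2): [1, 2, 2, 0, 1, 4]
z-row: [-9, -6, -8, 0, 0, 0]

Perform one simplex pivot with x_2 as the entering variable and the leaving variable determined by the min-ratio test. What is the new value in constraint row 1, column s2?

-3/2

Ratio test on column x_2 — row 1: 29/3 = 29/3; row 2: 4/2 = 2. Minimum is 2 at row 2 (s2 leaves); pivot element 2.
Divide row 2 by 2; eliminate column x_2 from the other rows.
Row 1 update in column s2: 0 − 3·(1/2) = -3/2.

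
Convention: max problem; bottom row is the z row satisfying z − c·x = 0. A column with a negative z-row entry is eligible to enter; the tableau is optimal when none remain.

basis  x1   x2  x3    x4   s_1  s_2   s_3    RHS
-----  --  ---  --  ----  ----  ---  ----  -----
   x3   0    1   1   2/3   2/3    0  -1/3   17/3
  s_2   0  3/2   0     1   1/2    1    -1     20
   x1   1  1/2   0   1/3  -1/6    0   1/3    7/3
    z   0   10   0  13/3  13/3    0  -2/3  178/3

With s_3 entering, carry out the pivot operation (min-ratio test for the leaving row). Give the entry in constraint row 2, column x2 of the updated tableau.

3

Ratio test on column s_3 — row 1: entry -1/3 ≤ 0; row 2: entry -1 ≤ 0; row 3: (7/3)/(1/3) = 7. Minimum is 7 at row 3 (x1 leaves); pivot element 1/3.
Divide row 3 by 1/3; eliminate column s_3 from the other rows.
Row 2 update in column x2: 3/2 − (-1)·(3/2) = 3.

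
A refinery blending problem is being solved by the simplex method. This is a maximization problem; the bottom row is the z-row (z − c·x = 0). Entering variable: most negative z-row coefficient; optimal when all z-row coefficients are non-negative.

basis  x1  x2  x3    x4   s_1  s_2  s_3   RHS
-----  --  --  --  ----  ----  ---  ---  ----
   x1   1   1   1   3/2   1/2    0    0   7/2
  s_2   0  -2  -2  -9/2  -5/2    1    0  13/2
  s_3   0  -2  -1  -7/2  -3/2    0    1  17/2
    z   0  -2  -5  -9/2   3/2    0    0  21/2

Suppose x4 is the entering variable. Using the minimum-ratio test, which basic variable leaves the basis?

x1

Column x4 entries and ratios — x1: (7/2)/(3/2) = 7/3; s_2: -9/2 ≤ 0, skip; s_3: -7/2 ≤ 0, skip.
Smallest ratio is 7/3 in the row of x1, so x1 leaves.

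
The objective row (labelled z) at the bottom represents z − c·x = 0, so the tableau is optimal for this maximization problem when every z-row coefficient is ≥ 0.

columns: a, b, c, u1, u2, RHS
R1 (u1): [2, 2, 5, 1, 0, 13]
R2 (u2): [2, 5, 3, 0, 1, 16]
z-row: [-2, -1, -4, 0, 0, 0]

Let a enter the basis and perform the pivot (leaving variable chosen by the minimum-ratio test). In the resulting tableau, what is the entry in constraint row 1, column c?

5/2

Ratio test on column a — row 1: 13/2 = 13/2; row 2: 16/2 = 8. Minimum is 13/2 at row 1 (u1 leaves); pivot element 2.
Divide row 1 by 2; eliminate column a from the other rows.
In the new row 1, the c entry is the old entry divided by the pivot: 5/2 = 5/2.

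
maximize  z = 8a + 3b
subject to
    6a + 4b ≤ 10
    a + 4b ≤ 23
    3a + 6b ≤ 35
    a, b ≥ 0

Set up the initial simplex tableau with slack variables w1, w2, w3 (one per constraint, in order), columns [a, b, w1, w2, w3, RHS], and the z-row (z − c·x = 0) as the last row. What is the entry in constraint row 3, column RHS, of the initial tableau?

35

The RHS of constraint 3 is b_3 = 35.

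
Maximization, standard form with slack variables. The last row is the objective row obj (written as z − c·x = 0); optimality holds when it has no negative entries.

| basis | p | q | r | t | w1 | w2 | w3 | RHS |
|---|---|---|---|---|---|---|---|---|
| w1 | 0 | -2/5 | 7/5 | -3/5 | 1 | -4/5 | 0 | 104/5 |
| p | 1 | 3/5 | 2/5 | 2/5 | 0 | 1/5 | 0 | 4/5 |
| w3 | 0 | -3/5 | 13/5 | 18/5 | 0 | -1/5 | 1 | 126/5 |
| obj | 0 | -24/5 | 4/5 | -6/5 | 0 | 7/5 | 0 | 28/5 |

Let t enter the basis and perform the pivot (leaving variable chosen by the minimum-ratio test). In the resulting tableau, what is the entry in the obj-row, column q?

Ratio test on column t — row 1: entry -3/5 ≤ 0; row 2: (4/5)/(2/5) = 2; row 3: (126/5)/(18/5) = 7. Minimum is 2 at row 2 (p leaves); pivot element 2/5.
Divide row 2 by 2/5; eliminate column t from the other rows.
obj-row update in column q: -24/5 − (-6/5)·(3/2) = -3.

-3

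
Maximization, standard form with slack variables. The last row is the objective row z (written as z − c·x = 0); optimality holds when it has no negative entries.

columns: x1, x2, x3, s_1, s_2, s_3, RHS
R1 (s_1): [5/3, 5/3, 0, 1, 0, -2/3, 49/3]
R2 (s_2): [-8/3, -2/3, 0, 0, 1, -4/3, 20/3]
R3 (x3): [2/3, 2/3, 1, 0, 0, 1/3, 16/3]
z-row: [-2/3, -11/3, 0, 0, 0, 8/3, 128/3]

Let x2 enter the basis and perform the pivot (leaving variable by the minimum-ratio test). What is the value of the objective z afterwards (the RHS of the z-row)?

72

Ratio test on column x2 — row 1: (49/3)/(5/3) = 49/5; row 2: entry -2/3 ≤ 0; row 3: (16/3)/(2/3) = 8. Minimum is 8 at row 3 (x3 leaves); pivot element 2/3.
Pivot on row 3; the z-row RHS becomes 128/3 − (-11/3)·8 = 72.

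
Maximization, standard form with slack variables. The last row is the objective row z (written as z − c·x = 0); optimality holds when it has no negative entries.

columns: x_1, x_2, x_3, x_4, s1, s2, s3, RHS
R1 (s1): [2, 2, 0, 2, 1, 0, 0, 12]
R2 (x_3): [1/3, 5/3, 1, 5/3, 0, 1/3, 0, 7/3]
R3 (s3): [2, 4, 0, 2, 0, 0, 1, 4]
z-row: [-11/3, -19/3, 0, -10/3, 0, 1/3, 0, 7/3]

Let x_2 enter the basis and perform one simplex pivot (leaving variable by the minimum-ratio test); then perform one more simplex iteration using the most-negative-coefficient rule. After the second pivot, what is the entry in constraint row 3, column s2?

Ratio test on column x_2 — row 1: 12/2 = 6; row 2: (7/3)/(5/3) = 7/5; row 3: 4/4 = 1. Minimum is 1 at row 3 (s3 leaves); pivot element 4.
Divide row 3 by 4; eliminate column x_2 from the other rows.
Second iteration: most negative z-row entry is -1/2 in column x_1, so x_1 enters.
Ratio test on column x_1 — row 1: 10/1 = 10; row 2: entry -1/2 ≤ 0; row 3: 1/(1/2) = 2. Minimum is 2 at row 3 (x_2 leaves); pivot element 1/2.
Divide row 3 by 1/2; eliminate column x_1 from the other rows.
After both pivots, the entry at constraint row 3, column s2 is 0.

0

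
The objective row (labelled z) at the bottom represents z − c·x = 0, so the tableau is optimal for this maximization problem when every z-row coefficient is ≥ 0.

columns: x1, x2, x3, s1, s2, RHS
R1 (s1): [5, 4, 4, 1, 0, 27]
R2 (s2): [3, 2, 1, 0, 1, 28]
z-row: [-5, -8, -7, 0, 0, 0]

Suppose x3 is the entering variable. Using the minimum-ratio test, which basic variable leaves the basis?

Column x3 entries and ratios — s1: 27/4 = 27/4; s2: 28/1 = 28.
Smallest ratio is 27/4 in the row of s1, so s1 leaves.

s1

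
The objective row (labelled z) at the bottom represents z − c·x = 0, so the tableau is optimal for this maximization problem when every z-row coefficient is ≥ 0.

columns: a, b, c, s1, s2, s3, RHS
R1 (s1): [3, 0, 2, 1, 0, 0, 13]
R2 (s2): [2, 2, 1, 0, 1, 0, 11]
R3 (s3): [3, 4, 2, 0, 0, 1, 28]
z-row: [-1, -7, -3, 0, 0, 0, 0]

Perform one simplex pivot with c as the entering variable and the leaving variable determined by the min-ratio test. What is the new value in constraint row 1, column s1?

Ratio test on column c — row 1: 13/2 = 13/2; row 2: 11/1 = 11; row 3: 28/2 = 14. Minimum is 13/2 at row 1 (s1 leaves); pivot element 2.
Divide row 1 by 2; eliminate column c from the other rows.
In the new row 1, the s1 entry is the old entry divided by the pivot: 1/2 = 1/2.

1/2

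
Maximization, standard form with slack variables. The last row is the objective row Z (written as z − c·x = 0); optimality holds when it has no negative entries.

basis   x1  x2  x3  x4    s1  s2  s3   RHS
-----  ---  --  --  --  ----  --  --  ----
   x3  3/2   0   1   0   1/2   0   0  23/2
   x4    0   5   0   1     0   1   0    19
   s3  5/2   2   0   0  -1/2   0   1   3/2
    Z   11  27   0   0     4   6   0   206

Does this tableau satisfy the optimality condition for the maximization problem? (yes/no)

Every Z-row coefficient is ≥ 0, so the tableau is optimal.

yes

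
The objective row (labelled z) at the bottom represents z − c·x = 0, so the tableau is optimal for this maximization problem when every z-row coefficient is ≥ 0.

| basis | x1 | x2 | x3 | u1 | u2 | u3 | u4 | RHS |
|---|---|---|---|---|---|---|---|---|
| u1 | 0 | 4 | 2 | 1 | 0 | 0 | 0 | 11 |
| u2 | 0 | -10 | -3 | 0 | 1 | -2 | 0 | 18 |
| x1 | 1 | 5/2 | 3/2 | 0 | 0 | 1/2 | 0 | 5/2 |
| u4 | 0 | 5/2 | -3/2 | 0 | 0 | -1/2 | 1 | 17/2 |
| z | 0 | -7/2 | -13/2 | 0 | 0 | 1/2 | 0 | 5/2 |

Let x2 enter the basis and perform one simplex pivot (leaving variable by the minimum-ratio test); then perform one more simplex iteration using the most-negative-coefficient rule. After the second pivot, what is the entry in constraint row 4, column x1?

1

Ratio test on column x2 — row 1: 11/4 = 11/4; row 2: entry -10 ≤ 0; row 3: (5/2)/(5/2) = 1; row 4: (17/2)/(5/2) = 17/5. Minimum is 1 at row 3 (x1 leaves); pivot element 5/2.
Divide row 3 by 5/2; eliminate column x2 from the other rows.
Second iteration: most negative z-row entry is -22/5 in column x3, so x3 enters.
Ratio test on column x3 — row 1: entry -2/5 ≤ 0; row 2: 28/3 = 28/3; row 3: 1/(3/5) = 5/3; row 4: entry -3 ≤ 0. Minimum is 5/3 at row 3 (x2 leaves); pivot element 3/5.
Divide row 3 by 3/5; eliminate column x3 from the other rows.
After both pivots, the entry at constraint row 4, column x1 is 1.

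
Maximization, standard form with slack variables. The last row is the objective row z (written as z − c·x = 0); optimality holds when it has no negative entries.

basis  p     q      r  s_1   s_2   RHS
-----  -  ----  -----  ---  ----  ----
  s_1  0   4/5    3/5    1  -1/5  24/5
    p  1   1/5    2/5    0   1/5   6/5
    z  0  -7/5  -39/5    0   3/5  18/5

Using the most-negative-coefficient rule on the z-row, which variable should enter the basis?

r

Negative z-row entries: q: -7/5, r: -39/5.
The most negative is -39/5 in column r, so r enters.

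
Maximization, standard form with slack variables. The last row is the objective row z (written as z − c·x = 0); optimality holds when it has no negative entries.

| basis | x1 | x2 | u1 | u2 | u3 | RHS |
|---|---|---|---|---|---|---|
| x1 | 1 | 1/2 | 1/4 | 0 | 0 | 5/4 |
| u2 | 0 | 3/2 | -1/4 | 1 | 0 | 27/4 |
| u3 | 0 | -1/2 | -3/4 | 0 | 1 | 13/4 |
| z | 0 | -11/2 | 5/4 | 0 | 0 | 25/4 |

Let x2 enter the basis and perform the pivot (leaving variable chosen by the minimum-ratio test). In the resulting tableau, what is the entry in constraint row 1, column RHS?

Ratio test on column x2 — row 1: (5/4)/(1/2) = 5/2; row 2: (27/4)/(3/2) = 9/2; row 3: entry -1/2 ≤ 0. Minimum is 5/2 at row 1 (x1 leaves); pivot element 1/2.
Divide row 1 by 1/2; eliminate column x2 from the other rows.
In the new row 1, the RHS entry is the old entry divided by the pivot: (5/4)/(1/2) = 5/2.

5/2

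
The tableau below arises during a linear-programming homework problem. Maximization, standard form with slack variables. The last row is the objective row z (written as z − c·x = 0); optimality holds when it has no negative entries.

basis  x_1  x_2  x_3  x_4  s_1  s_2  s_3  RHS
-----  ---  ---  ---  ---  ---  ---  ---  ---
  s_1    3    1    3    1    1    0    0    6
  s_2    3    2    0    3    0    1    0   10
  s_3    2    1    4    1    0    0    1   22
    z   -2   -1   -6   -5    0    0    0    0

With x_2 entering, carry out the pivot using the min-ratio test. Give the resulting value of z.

5

Ratio test on column x_2 — row 1: 6/1 = 6; row 2: 10/2 = 5; row 3: 22/1 = 22. Minimum is 5 at row 2 (s_2 leaves); pivot element 2.
Pivot on row 2; the z-row RHS becomes 0 − (-1)·5 = 5.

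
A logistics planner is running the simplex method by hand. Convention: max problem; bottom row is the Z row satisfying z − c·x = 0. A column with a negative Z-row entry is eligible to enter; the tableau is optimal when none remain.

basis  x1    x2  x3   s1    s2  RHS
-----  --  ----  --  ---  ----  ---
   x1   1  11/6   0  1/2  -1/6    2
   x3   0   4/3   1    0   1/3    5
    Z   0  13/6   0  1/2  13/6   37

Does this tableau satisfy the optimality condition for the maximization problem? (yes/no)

Every Z-row coefficient is ≥ 0, so the tableau is optimal.

yes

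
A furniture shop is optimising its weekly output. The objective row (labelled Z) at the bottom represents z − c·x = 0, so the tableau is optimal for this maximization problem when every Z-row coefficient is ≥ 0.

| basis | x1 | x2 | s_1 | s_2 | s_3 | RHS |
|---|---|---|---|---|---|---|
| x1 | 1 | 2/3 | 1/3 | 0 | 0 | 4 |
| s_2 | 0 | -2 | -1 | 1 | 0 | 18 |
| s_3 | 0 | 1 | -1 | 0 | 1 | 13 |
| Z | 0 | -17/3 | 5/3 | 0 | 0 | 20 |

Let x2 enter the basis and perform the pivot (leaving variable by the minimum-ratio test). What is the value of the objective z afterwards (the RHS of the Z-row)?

54

Ratio test on column x2 — row 1: 4/(2/3) = 6; row 2: entry -2 ≤ 0; row 3: 13/1 = 13. Minimum is 6 at row 1 (x1 leaves); pivot element 2/3.
Pivot on row 1; the Z-row RHS becomes 20 − (-17/3)·6 = 54.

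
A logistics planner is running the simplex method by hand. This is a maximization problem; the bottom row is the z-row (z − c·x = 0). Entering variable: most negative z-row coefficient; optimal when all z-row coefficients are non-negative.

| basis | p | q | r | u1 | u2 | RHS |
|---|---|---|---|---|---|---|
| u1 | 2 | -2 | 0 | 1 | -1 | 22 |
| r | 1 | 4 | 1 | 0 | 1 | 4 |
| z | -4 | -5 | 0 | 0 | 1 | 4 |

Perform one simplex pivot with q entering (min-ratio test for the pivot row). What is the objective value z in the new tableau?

Ratio test on column q — row 1: entry -2 ≤ 0; row 2: 4/4 = 1. Minimum is 1 at row 2 (r leaves); pivot element 4.
Pivot on row 2; the z-row RHS becomes 4 − (-5)·1 = 9.

9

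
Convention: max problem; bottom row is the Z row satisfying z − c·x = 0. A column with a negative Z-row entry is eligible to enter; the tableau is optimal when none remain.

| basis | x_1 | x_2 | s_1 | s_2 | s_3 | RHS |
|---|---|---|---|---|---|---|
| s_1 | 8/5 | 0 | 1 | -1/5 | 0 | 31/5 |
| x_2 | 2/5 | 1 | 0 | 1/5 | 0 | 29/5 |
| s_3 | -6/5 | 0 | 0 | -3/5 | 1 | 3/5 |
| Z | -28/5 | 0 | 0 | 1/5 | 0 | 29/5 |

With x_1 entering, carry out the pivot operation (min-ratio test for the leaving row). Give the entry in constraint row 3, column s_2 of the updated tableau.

-3/4

Ratio test on column x_1 — row 1: (31/5)/(8/5) = 31/8; row 2: (29/5)/(2/5) = 29/2; row 3: entry -6/5 ≤ 0. Minimum is 31/8 at row 1 (s_1 leaves); pivot element 8/5.
Divide row 1 by 8/5; eliminate column x_1 from the other rows.
Row 3 update in column s_2: -3/5 − (-6/5)·(-1/8) = -3/4.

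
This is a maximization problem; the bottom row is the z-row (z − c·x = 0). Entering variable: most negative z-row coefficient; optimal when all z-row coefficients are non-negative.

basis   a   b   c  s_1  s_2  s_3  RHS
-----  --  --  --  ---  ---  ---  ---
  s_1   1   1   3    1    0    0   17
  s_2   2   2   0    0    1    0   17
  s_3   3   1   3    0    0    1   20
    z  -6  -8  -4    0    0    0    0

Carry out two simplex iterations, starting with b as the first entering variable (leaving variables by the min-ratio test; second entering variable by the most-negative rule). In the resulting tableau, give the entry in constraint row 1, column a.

0

Ratio test on column b — row 1: 17/1 = 17; row 2: 17/2 = 17/2; row 3: 20/1 = 20. Minimum is 17/2 at row 2 (s_2 leaves); pivot element 2.
Divide row 2 by 2; eliminate column b from the other rows.
Second iteration: most negative z-row entry is -4 in column c, so c enters.
Ratio test on column c — row 1: (17/2)/3 = 17/6; row 2: entry 0 ≤ 0; row 3: (23/2)/3 = 23/6. Minimum is 17/6 at row 1 (s_1 leaves); pivot element 3.
Divide row 1 by 3; eliminate column c from the other rows.
After both pivots, the entry at constraint row 1, column a is 0.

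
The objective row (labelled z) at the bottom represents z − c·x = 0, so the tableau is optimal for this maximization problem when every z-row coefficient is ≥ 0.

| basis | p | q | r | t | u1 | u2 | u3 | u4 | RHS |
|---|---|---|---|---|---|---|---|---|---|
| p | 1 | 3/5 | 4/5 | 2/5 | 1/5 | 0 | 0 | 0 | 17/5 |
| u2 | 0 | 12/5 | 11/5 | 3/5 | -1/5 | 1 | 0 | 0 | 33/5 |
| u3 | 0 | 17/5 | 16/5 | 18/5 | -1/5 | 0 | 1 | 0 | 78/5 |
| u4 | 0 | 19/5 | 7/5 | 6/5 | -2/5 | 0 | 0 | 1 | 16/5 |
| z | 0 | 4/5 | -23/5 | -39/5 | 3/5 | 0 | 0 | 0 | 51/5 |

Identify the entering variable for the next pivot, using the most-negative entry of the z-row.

t

Negative z-row entries: r: -23/5, t: -39/5.
The most negative is -39/5 in column t, so t enters.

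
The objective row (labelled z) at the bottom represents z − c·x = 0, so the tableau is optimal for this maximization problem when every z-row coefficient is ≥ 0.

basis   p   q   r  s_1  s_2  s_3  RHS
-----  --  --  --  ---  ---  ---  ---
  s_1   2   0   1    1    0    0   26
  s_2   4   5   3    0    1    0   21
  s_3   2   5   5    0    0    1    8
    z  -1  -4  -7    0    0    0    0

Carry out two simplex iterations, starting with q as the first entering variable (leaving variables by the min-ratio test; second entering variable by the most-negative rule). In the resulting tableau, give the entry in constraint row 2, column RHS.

81/5

Ratio test on column q — row 1: entry 0 ≤ 0; row 2: 21/5 = 21/5; row 3: 8/5 = 8/5. Minimum is 8/5 at row 3 (s_3 leaves); pivot element 5.
Divide row 3 by 5; eliminate column q from the other rows.
Second iteration: most negative z-row entry is -3 in column r, so r enters.
Ratio test on column r — row 1: 26/1 = 26; row 2: entry -2 ≤ 0; row 3: (8/5)/1 = 8/5. Minimum is 8/5 at row 3 (q leaves); pivot element 1.
Divide row 3 by 1; eliminate column r from the other rows.
After both pivots, the entry at constraint row 2, column RHS is 81/5.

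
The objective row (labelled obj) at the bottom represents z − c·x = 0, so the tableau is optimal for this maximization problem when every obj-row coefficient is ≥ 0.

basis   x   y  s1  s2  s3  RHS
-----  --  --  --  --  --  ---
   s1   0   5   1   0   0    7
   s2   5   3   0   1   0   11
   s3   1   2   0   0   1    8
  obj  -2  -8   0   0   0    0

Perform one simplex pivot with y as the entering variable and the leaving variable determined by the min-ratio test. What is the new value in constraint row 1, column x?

0

Ratio test on column y — row 1: 7/5 = 7/5; row 2: 11/3 = 11/3; row 3: 8/2 = 4. Minimum is 7/5 at row 1 (s1 leaves); pivot element 5.
Divide row 1 by 5; eliminate column y from the other rows.
In the new row 1, the x entry is the old entry divided by the pivot: 0/5 = 0.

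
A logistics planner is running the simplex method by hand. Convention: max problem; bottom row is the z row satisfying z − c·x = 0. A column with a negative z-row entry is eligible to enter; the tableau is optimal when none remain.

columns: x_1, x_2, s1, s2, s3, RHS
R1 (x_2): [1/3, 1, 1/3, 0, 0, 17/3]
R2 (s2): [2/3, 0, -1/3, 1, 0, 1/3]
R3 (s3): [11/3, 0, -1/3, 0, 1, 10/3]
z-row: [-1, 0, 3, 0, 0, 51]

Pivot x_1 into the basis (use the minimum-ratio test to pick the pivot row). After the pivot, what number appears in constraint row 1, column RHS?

11/2

Ratio test on column x_1 — row 1: (17/3)/(1/3) = 17; row 2: (1/3)/(2/3) = 1/2; row 3: (10/3)/(11/3) = 10/11. Minimum is 1/2 at row 2 (s2 leaves); pivot element 2/3.
Divide row 2 by 2/3; eliminate column x_1 from the other rows.
Row 1 update in column RHS: 17/3 − (1/3)·(1/2) = 11/2.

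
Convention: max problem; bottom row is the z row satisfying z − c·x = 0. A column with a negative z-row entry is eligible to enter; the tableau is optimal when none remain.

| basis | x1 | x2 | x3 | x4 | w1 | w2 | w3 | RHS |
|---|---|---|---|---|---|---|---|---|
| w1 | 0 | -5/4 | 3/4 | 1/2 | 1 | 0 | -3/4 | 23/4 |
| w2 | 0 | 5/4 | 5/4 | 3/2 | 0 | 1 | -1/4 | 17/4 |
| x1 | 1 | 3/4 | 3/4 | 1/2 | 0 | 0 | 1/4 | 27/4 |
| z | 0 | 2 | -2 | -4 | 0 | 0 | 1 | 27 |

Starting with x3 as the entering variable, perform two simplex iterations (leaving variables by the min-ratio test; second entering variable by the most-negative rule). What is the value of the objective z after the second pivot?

Ratio test on column x3 — row 1: (23/4)/(3/4) = 23/3; row 2: (17/4)/(5/4) = 17/5; row 3: (27/4)/(3/4) = 9. Minimum is 17/5 at row 2 (w2 leaves); pivot element 5/4.
Pivot on row 2; the z-row RHS becomes 27 − (-2)·(17/5) = 169/5.
Next entering variable (most negative z-row entry -8/5): x4.
Ratio test on column x4 — row 1: entry -2/5 ≤ 0; row 2: (17/5)/(6/5) = 17/6; row 3: entry -2/5 ≤ 0. Minimum is 17/6 at row 2 (x3 leaves); pivot element 6/5.
After the second pivot the z-row RHS is 169/5 − (-8/5)·(17/6) = 115/3.

115/3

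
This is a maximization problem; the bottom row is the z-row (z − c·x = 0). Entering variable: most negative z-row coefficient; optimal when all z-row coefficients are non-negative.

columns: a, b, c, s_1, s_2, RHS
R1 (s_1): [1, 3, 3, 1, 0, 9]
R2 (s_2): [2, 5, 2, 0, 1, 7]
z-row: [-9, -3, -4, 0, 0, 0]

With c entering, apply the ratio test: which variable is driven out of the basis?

s_1

Column c entries and ratios — s_1: 9/3 = 3; s_2: 7/2 = 7/2.
Smallest ratio is 3 in the row of s_1, so s_1 leaves.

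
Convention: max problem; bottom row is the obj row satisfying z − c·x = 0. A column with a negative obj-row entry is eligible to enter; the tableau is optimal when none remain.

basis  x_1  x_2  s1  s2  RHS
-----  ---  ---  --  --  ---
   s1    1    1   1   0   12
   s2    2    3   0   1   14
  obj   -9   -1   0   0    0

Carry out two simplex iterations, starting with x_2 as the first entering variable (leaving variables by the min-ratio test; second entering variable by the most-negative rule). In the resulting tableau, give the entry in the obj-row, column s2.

9/2

Ratio test on column x_2 — row 1: 12/1 = 12; row 2: 14/3 = 14/3. Minimum is 14/3 at row 2 (s2 leaves); pivot element 3.
Divide row 2 by 3; eliminate column x_2 from the other rows.
Second iteration: most negative obj-row entry is -25/3 in column x_1, so x_1 enters.
Ratio test on column x_1 — row 1: (22/3)/(1/3) = 22; row 2: (14/3)/(2/3) = 7. Minimum is 7 at row 2 (x_2 leaves); pivot element 2/3.
Divide row 2 by 2/3; eliminate column x_1 from the other rows.
After both pivots, the entry at the obj-row, column s2 is 9/2.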